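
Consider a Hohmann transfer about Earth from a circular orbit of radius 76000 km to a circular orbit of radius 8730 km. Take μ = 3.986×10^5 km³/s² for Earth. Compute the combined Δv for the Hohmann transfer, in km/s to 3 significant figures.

Δv = 3.54 km/s

Transfer-ellipse semi-major axis a_t = (r₁ + r₂)/2 = (76000 + 8730)/2 = 42365 km.
At r₁ the circular-orbit speed is v₁ = √(μ/r₁) = 2.29014 km/s.
On the transfer ellipse at r₁, vis-viva gives v_a = √[μ(2/r₁ − 1/a_t)] = 1.03960 km/s.
First burn Δv₁ = |v_a − v₁| = 1.251 km/s.
Circular speed at r₂: v₂ = √(μ/r₂) = 6.757 km/s.
Transfer-orbit speed at r₂: v_p = √[μ(2/r₂ − 1/a_t)] = 9.050 km/s.
Second burn Δv₂ = |v₂ − v_p| = 2.293 km/s.
Total Δv = Δv₁ + Δv₂ = 3.544 km/s.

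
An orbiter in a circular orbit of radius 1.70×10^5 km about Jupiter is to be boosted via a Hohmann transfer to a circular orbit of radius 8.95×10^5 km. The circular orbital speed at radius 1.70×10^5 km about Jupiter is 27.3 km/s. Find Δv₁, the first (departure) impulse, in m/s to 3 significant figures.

Δv₁ = 8090 m/s

From the circular-orbit relation v² = μ/r at r = 1.70×10^5 km: μ = v²r = (27.3)² × 1.70×10^5 = 1.26699×10^8 km³/s².
Semi-major axis of the transfer orbit: a_t = (1.700×10^5 + 8.950×10^5)/2 = 5.325×10^5 km.
On the circular orbit at r = 1.700×10^5 km, v_c = √(μ/r) = 27.300 km/s.
Transfer-orbit speed at the same r (vis-viva, a = a_t): v_t = √[μ(2/r − 1/a_t)] = 35.393 km/s.
Δv₁ = |v_t − v_c| = |35.393 − 27.300| = 8.093 km/s.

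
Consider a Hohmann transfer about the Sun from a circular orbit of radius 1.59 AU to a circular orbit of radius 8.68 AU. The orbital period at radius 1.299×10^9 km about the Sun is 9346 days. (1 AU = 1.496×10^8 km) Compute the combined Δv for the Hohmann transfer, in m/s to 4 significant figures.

Δv = 11570 m/s

From Kepler's third law T² = 4π²r³/μ at r = 1.299×10^9 km, T = 9346 days = 9346 × 86400 s = 8.074944×10^8 s: μ = 4π²r³/T² = 1.32711×10^11 km³/s².
In km: r₁ = 1.59 × 1.496×10^8 = 2.37864×10^8 km; r₂ = 8.68 × 1.496×10^8 = 1.298528×10^9 km.
The Hohmann ellipse has a_t = (r₁ + r₂)/2 = 7.68196×10^8 km.
Circular speed at r₁: v₁ = √(μ/r₁) = √(1.32711×10^11/2.37864×10^8) = 23.621 km/s.
Transfer-orbit speed at r₁ (v² = μ(2/r − 1/a)): v_p = √[μ(2/r₁ − 1/a_t)] = 30.710 km/s.
First burn Δv₁ = |v_p − v₁| = 7.089 km/s.
Circular speed at r₂: v₂ = √(μ/r₂) = 10.109 km/s.
Transfer-orbit speed at r₂: v_a = √[μ(2/r₂ − 1/a_t)] = 5.6254 km/s.
Second burn Δv₂ = |v₂ − v_a| = 4.484 km/s.
Total Δv = Δv₁ + Δv₂ = 11.57 km/s.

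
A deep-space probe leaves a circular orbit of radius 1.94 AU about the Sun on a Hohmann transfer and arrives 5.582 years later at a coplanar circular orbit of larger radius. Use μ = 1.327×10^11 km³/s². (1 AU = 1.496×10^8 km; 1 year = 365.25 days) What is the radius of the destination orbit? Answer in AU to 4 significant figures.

In km: r₁ = 1.94 × 1.496×10^8 = 2.90224×10^8 km.
Transfer time t = 5.582 years × 365.25 × 86400 s = 1.761545232×10^8 s, and t = π√(a_t³/μ).
So a_t = (μ t²/π²)^(1/3) = (1.327×10^11 × (1.761545232×10^8)² / π²)^(1/3) = 7.4723×10^8 km.
Since a_t = (r₁ + r₂)/2, r₂ = 2a_t − r₁ = 2×7.4723×10^8 − 2.90224×10^8 = 1.204236×10^9 km.
In AU: r₂ = 1.204236×10^9 / 1.496×10^8 = 8.050 AU.

r₂ = 8.050 AU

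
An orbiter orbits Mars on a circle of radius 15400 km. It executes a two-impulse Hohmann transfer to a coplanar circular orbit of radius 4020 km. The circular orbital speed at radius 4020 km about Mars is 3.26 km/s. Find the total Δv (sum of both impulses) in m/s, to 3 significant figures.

From the circular-orbit relation v² = μ/r at r = 4020 km: μ = v²r = (3.26)² × 4020 = 42723.0 km³/s².
The Hohmann ellipse has a_t = (r₁ + r₂)/2 = 9710 km.
At r₁ the circular-orbit speed is v₁ = √(μ/r₁) = 1.6656 km/s.
On the transfer ellipse at r₁, vis-viva gives v_a = √[μ(2/r₁ − 1/a_t)] = 1.0717 km/s.
First burn Δv₁ = |v_a − v₁| = 0.5939 km/s.
Circular speed at r₂: v₂ = √(μ/r₂) = 3.2600 km/s.
Transfer-orbit speed at r₂: v_p = √[μ(2/r₂ − 1/a_t)] = 4.1055 km/s.
Second burn Δv₂ = |v₂ − v_p| = 0.8455 km/s.
Δv = Δv₁ + Δv₂ = 0.5939 + 0.8455 = 1.439 km/s.

Δv = 1440 m/s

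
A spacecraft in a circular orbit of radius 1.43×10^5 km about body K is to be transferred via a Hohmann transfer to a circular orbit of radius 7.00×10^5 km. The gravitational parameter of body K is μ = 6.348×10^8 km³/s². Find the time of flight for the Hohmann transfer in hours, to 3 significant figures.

t = 9.48 hours

The Hohmann ellipse has a_t = (r₁ + r₂)/2 = 4.215×10^5 km.
By Kepler's third law the transfer-orbit period is T = 2π√(a_t³/μ), so t = T/2 = 34120 s.
Converting: 34120 s ÷ 3600 s/hour = 9.48 hours.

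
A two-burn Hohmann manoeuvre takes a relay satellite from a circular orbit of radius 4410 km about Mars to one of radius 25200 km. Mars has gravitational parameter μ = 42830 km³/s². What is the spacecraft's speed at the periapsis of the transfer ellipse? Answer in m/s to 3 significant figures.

Semi-major axis of the transfer orbit: a_t = (4410 + 25200)/2 = 14805 km.
The periapsis of the transfer ellipse is at r = 4410 km.
Applying v² = μ(2/r − 1/a_t): v = 4.066 km/s.

v = 4070 m/s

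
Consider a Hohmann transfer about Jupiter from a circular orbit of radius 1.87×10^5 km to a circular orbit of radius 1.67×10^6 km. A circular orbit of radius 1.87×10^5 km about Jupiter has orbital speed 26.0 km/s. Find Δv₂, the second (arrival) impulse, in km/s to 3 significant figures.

From the circular-orbit relation v² = μ/r at r = 1.87×10^5 km: μ = v²r = (26.0)² × 1.87×10^5 = 1.26412×10^8 km³/s².
The Hohmann ellipse has a_t = (r₁ + r₂)/2 = 9.285×10^5 km.
Circular speed at r = 1.670×10^6 km: v_c = √(μ/r) = 8.7003 km/s.
Vis-viva on the transfer ellipse at r = 1.670×10^6 km gives v_t = √[μ(2/r − 1/a_t)] = 3.9045 km/s.
Δv₂ = |v_t − v_c| = |3.9045 − 8.7003| = 4.796 km/s.

Δv₂ = 4.80 km/s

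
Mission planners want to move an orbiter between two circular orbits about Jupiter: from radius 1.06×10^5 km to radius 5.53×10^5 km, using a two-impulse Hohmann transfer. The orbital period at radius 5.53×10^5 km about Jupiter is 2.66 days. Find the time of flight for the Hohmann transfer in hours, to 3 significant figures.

From Kepler's third law T² = 4π²r³/μ at r = 5.53×10^5 km, T = 2.66 days = 2.66 × 86400 s = 2.29824×10^5 s: μ = 4π²r³/T² = 1.26399×10^8 km³/s².
The Hohmann ellipse has a_t = (r₁ + r₂)/2 = 3.295×10^5 km.
By Kepler's third law the transfer-orbit period is T = 2π√(a_t³/μ), so t = T/2 = 52850 s.
Converting: 52850 s ÷ 3600 s/hour = 14.7 hours.

t = 14.7 hours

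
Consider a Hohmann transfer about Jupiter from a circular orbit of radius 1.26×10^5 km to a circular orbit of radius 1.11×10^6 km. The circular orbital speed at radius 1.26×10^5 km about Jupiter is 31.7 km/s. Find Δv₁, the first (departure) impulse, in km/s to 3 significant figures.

From the circular-orbit relation v² = μ/r at r = 1.26×10^5 km: μ = v²r = (31.7)² × 1.26×10^5 = 1.26616×10^8 km³/s².
Transfer-ellipse semi-major axis a_t = (r₁ + r₂)/2 = (1.260×10^5 + 1.110×10^6)/2 = 6.180×10^5 km.
On the circular orbit at r = 1.260×10^5 km, v_c = √(μ/r) = 31.70 km/s.
Transfer-orbit speed at the same r (vis-viva, a = a_t): v_t = √[μ(2/r − 1/a_t)] = 42.48 km/s.
Δv₁ = |v_t − v_c| = |42.48 − 31.70| = 10.78 km/s.

Δv₁ = 10.8 km/s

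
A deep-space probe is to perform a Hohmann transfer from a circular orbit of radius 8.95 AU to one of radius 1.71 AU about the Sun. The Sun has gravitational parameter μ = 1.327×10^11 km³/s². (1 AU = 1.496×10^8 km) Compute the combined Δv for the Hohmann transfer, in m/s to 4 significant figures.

In km: r₁ = 8.95 × 1.496×10^8 = 1.33892×10^9 km; r₂ = 1.71 × 1.496×10^8 = 2.55816×10^8 km.
Semi-major axis of the transfer orbit: a_t = (1.33892×10^9 + 2.55816×10^8)/2 = 7.97368×10^8 km.
At r₁ the circular-orbit speed is v₁ = √(μ/r₁) = 9.9554 km/s.
Transfer-orbit speed at r₁ (v² = μ(2/r − 1/a)): v_a = √[μ(2/r₁ − 1/a_t)] = 5.6389 km/s.
First burn Δv₁ = |v_a − v₁| = 4.3165 km/s.
At r₂, v₂ = √(μ/r₂) = 22.7757 km/s.
Transfer-orbit speed at r₂: v_p = √[μ(2/r₂ − 1/a_t)] = 29.5134 km/s.
Second burn Δv₂ = |v₂ − v_p| = 6.7377 km/s.
Δv = Δv₁ + Δv₂ = 4.3165 + 6.7377 = 11.05 km/s.

Δv = 11050 m/s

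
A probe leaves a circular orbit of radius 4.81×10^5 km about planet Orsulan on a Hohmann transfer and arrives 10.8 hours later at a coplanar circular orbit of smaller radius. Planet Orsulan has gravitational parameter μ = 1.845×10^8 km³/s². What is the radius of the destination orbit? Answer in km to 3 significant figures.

r₂ = 1.28×10^5 km

Transfer time t = 10.8 hours = 38880 s, and t = π√(a_t³/μ).
So a_t = (μ t²/π²)^(1/3) = (1.845×10^8 × (38880)² / π²)^(1/3) = 3.0459×10^5 km.
Since a_t = (r₁ + r₂)/2, r₂ = 2a_t − r₁ = 2×3.0459×10^5 − 4.810×10^5 = 1.2818×10^5 km.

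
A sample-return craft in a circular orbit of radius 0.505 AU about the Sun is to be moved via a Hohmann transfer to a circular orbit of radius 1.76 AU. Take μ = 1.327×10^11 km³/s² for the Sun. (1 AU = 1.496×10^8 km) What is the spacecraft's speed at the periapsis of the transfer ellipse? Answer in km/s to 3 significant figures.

In km: r₁ = 0.505 × 1.496×10^8 = 7.5548×10^7 km; r₂ = 1.76 × 1.496×10^8 = 2.63296×10^8 km.
Transfer-ellipse semi-major axis a_t = (r₁ + r₂)/2 = (7.5548×10^7 + 2.63296×10^8)/2 = 1.69422×10^8 km.
At periapsis, r = 7.5548×10^7 km.
Applying v² = μ(2/r − 1/a_t): v = 52.25 km/s.

v = 52.2 km/s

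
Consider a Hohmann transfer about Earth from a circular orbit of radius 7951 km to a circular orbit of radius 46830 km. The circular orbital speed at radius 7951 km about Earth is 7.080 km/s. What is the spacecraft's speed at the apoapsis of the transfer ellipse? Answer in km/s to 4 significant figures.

v = 1.572 km/s

From the circular-orbit relation v² = μ/r at r = 7951 km: μ = v²r = (7.080)² × 7951 = 3.98555×10^5 km³/s².
Semi-major axis of the transfer orbit: a_t = (7951 + 46830)/2 = 27390.5 km.
The apoapsis of the transfer ellipse is at r = 46830 km.
Applying v² = μ(2/r − 1/a_t): v = 1.572 km/s.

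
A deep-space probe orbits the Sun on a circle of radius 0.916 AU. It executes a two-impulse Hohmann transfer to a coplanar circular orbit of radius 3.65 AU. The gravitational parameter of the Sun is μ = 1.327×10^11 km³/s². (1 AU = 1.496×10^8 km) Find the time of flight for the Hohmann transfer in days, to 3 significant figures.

In km: r₁ = 0.916 × 1.496×10^8 = 1.370336×10^8 km; r₂ = 3.65 × 1.496×10^8 = 5.4604×10^8 km.
The Hohmann ellipse has a_t = (r₁ + r₂)/2 = 3.415368×10^8 km.
Transfer time t = π√(a_t³/μ) = π√((3.415368×10^8)³ / 1.327×10^11) = 5.443×10^7 s.
Converting: 5.443×10^7 s ÷ 86400 s/day = 630 days.

t = 630 days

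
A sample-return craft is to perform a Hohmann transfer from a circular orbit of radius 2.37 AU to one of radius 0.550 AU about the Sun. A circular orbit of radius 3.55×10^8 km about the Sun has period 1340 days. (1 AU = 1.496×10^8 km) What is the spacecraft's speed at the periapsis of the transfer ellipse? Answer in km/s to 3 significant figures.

v = 51.0 km/s

From Kepler's third law T² = 4π²r³/μ at r = 3.55×10^8 km, T = 1340 days = 1340 × 86400 s = 1.15776×10^8 s: μ = 4π²r³/T² = 1.31767×10^11 km³/s².
In km: r₁ = 2.37 × 1.496×10^8 = 3.54552×10^8 km; r₂ = 0.550 × 1.496×10^8 = 8.228×10^7 km.
Transfer-ellipse semi-major axis a_t = (r₁ + r₂)/2 = (3.54552×10^8 + 8.228×10^7)/2 = 2.18416×10^8 km.
The periapsis of the transfer ellipse is at r = 8.228×10^7 km.
Applying v² = μ(2/r − 1/a_t): v = 50.99 km/s.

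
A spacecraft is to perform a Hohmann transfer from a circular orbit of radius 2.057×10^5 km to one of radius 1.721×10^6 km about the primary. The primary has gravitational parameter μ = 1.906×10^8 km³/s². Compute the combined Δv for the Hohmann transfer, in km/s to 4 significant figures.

The Hohmann ellipse has a_t = (r₁ + r₂)/2 = 9.6335×10^5 km.
At r₁ the circular-orbit speed is v₁ = √(μ/r₁) = 30.44 km/s.
On the transfer ellipse at r₁, v² = μ(2/r − 1/a) gives v_p = √[μ(2/r₁ − 1/a_t)] = 40.69 km/s.
First burn Δv₁ = |v_p − v₁| = 10.25 km/s.
At r₂, v₂ = √(μ/r₂) = 10.524 km/s.
Transfer-orbit speed at r₂: v_a = √[μ(2/r₂ − 1/a_t)] = 4.8629 km/s.
Second burn Δv₂ = |v₂ − v_a| = 5.661 km/s.
Δv = Δv₁ + Δv₂ = 10.25 + 5.661 = 15.91 km/s.

Δv = 15.91 km/s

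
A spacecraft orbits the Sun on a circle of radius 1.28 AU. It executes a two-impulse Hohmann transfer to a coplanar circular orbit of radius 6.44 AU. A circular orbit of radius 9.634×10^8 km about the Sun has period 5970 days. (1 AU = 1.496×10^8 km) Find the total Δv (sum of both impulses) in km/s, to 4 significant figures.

Δv = 12.65 km/s

From Kepler's third law T² = 4π²r³/μ at r = 9.634×10^8 km, T = 5970 days = 5970 × 86400 s = 5.15808×10^8 s: μ = 4π²r³/T² = 1.32679×10^11 km³/s².
In km: r₁ = 1.28 × 1.496×10^8 = 1.91488×10^8 km; r₂ = 6.44 × 1.496×10^8 = 9.63424×10^8 km.
The Hohmann ellipse has a_t = (r₁ + r₂)/2 = 5.77456×10^8 km.
At r₁ the circular-orbit speed is v₁ = √(μ/r₁) = 26.323 km/s.
On the transfer ellipse at r₁, vis-viva equation gives v_p = √[μ(2/r₁ − 1/a_t)] = 34.000 km/s.
First burn Δv₁ = |v_p − v₁| = 7.677 km/s.
Circular speed at r₂: v₂ = √(μ/r₂) = 11.735 km/s.
Transfer-orbit speed at r₂: v_a = √[μ(2/r₂ − 1/a_t)] = 6.7578 km/s.
Second burn Δv₂ = |v₂ − v_a| = 4.977 km/s.
Δv = Δv₁ + Δv₂ = 7.677 + 4.977 = 12.65 km/s.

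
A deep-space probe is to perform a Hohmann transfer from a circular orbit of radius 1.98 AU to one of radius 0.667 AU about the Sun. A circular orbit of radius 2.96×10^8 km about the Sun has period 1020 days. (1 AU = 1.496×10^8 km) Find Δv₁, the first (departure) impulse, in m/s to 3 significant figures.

From Kepler's third law T² = 4π²r³/μ at r = 2.96×10^8 km, T = 1020 days = 1020 × 86400 s = 8.8128×10^7 s: μ = 4π²r³/T² = 1.31828×10^11 km³/s².
In km: r₁ = 1.98 × 1.496×10^8 = 2.96208×10^8 km; r₂ = 0.667 × 1.496×10^8 = 9.97832×10^7 km.
The Hohmann ellipse has a_t = (r₁ + r₂)/2 = 1.979956×10^8 km.
Circular speed at r = 2.96208×10^8 km: v_c = √(μ/r) = 21.10 km/s.
Transfer-orbit speed at the same r (vis-viva, a = a_t): v_t = √[μ(2/r − 1/a_t)] = 14.98 km/s.
Δv₁ = |v_t − v_c| = |14.98 − 21.10| = 6.120 km/s.

Δv₁ = 6120 m/s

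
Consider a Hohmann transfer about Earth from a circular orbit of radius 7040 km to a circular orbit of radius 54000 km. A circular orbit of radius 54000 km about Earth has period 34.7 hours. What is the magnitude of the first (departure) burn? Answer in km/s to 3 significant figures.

From Kepler's third law T² = 4π²r³/μ at r = 54000 km, T = 34.7 hours = 34.7 × 3600 s = 1.2492×10^5 s: μ = 4π²r³/T² = 3.98361×10^5 km³/s².
Semi-major axis of the transfer orbit: a_t = (7040 + 54000)/2 = 30520 km.
On the circular orbit at r = 7040 km, v_c = √(μ/r) = 7.5223 km/s.
Vis-viva on the transfer ellipse at r = 7040 km gives v_t = √[μ(2/r − 1/a_t)] = 10.006 km/s.
Δv₁ = |v_t − v_c| = |10.006 − 7.5223| = 2.484 km/s.

Δv₁ = 2.48 km/s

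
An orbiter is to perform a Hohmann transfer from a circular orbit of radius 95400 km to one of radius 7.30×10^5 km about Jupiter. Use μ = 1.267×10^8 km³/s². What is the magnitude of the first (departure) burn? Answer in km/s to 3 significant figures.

The Hohmann ellipse has a_t = (r₁ + r₂)/2 = 4.127×10^5 km.
On the circular orbit at r = 95400 km, v_c = √(μ/r) = 36.44 km/s.
Vis-viva on the transfer ellipse at r = 95400 km gives v_t = √[μ(2/r − 1/a_t)] = 48.47 km/s.
Δv₁ = |v_t − v_c| = |48.47 − 36.44| = 12.03 km/s.

Δv₁ = 12.0 km/s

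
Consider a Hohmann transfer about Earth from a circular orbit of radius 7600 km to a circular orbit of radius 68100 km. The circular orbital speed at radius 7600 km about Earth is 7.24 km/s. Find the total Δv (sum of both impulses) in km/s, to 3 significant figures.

Δv = 3.81 km/s

From the circular-orbit relation v² = μ/r at r = 7600 km: μ = v²r = (7.24)² × 7600 = 3.98374×10^5 km³/s².
The Hohmann ellipse has a_t = (r₁ + r₂)/2 = 37850 km.
At r₁ the circular-orbit speed is v₁ = √(μ/r₁) = 7.240 km/s.
Transfer-orbit speed at r₁ (vis-viva equation): v_p = √[μ(2/r₁ − 1/a_t)] = 9.711 km/s.
First burn Δv₁ = |v_p − v₁| = 2.471 km/s.
Circular speed at r₂: v₂ = √(μ/r₂) = 2.419 km/s.
Transfer-orbit speed at r₂: v_a = √[μ(2/r₂ − 1/a_t)] = 1.084 km/s.
Second burn Δv₂ = |v₂ − v_a| = 1.335 km/s.
Δv = Δv₁ + Δv₂ = 2.471 + 1.335 = 3.806 km/s.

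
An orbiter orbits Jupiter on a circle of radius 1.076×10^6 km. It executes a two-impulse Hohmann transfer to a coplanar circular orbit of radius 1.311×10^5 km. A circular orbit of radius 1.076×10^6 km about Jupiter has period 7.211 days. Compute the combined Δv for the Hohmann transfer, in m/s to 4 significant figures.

Δv = 16210 m/s

From Kepler's third law T² = 4π²r³/μ at r = 1.076×10^6 km, T = 7.211 days = 7.211 × 86400 s = 6.230304×10^5 s: μ = 4π²r³/T² = 1.26700×10^8 km³/s².
Transfer-ellipse semi-major axis a_t = (r₁ + r₂)/2 = (1.076×10^6 + 1.311×10^5)/2 = 6.0355×10^5 km.
At r₁ the circular-orbit speed is v₁ = √(μ/r₁) = 10.851 km/s.
Transfer-orbit speed at r₁ (v² = μ(2/r − 1/a)): v_a = √[μ(2/r₁ − 1/a_t)] = 5.0574 km/s.
First burn Δv₁ = |v_a − v₁| = 5.794 km/s.
Circular speed at r₂: v₂ = √(μ/r₂) = 31.09 km/s.
Transfer-orbit speed at r₂: v_p = √[μ(2/r₂ − 1/a_t)] = 41.51 km/s.
Second burn Δv₂ = |v₂ − v_p| = 10.42 km/s.
Total Δv = Δv₁ + Δv₂ = 16.21 km/s.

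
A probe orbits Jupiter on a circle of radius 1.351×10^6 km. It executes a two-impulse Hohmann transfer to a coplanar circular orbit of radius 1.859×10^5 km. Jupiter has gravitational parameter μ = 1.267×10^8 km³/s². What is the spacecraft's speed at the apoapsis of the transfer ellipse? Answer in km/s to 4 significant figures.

v = 4.763 km/s

Transfer-ellipse semi-major axis a_t = (r₁ + r₂)/2 = (1.351×10^6 + 1.859×10^5)/2 = 7.6845×10^5 km.
The apoapsis of the transfer ellipse is at r = 1.351×10^6 km.
Vis-viva: v = √[μ(2/r − 1/a_t)] = √[1.267×10^8 × (2/1.351×10^6 − 1/7.6845×10^5)] = 4.763 km/s.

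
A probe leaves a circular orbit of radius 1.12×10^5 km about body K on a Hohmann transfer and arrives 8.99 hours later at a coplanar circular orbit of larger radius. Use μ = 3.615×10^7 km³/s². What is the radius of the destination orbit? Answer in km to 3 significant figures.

Transfer time t = 8.99 hours = 32364 s, and t = π√(a_t³/μ).
So a_t = (μ t²/π²)^(1/3) = (3.615×10^7 × (32364)² / π²)^(1/3) = 1.5655×10^5 km.
Since a_t = (r₁ + r₂)/2, r₂ = 2a_t − r₁ = 2×1.5655×10^5 − 1.120×10^5 = 2.011×10^5 km.

r₂ = 2.01×10^5 km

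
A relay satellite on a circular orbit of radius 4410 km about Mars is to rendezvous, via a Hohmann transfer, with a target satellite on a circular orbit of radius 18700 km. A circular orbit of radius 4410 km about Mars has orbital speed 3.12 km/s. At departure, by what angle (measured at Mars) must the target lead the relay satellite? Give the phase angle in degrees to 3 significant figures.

φ = 92.6°

From the circular-orbit relation v² = μ/r at r = 4410 km: μ = v²r = (3.12)² × 4410 = 42928.7 km³/s².
Transfer-ellipse semi-major axis a_t = (r₁ + r₂)/2 = (4410 + 18700)/2 = 11555 km.
The half-period of the transfer ellipse is t = π√(a_t³/μ) = 18830 s.
Target angular speed ω₂ = √(μ/r₂³) = 8.102×10^-5 rad/s.
Angle swept by the target during transfer: ω₂·t = 1.526 rad = 87.43°.
The relay satellite traverses 180° on the transfer ellipse, so the target must lead by 180° − 87.43° = 92.6°.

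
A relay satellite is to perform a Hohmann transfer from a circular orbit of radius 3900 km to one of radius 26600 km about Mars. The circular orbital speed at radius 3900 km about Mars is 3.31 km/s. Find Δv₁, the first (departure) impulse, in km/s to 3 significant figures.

From the circular-orbit relation v² = μ/r at r = 3900 km: μ = v²r = (3.31)² × 3900 = 42728.8 km³/s².
Transfer-ellipse semi-major axis a_t = (r₁ + r₂)/2 = (3900 + 26600)/2 = 15250 km.
On the circular orbit at r = 3900 km, v_c = √(μ/r) = 3.310 km/s.
Transfer-orbit speed at the same r (vis-viva, a = a_t): v_t = √[μ(2/r − 1/a_t)] = 4.372 km/s.
Δv₁ = |v_t − v_c| = |4.372 − 3.310| = 1.062 km/s.

Δv₁ = 1.06 km/s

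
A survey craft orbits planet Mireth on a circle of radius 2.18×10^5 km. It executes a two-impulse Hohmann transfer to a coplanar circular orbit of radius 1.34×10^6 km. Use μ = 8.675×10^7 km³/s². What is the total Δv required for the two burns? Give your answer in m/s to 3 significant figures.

Δv = 10000 m/s

Transfer-ellipse semi-major axis a_t = (r₁ + r₂)/2 = (2.180×10^5 + 1.340×10^6)/2 = 7.790×10^5 km.
At r₁ the circular-orbit speed is v₁ = √(μ/r₁) = 19.94833 km/s.
On the transfer ellipse at r₁, vis-viva equation gives v_p = √[μ(2/r₁ − 1/a_t)] = 26.16316 km/s.
First burn Δv₁ = |v_p − v₁| = 6.2148 km/s.
Circular speed at r₂: v₂ = √(μ/r₂) = 8.0460 km/s.
Transfer-orbit speed at r₂: v_a = √[μ(2/r₂ − 1/a_t)] = 4.2564 km/s.
Second burn Δv₂ = |v₂ − v_a| = 3.7896 km/s.
Δv = Δv₁ + Δv₂ = 6.2148 + 3.7896 = 10.00 km/s.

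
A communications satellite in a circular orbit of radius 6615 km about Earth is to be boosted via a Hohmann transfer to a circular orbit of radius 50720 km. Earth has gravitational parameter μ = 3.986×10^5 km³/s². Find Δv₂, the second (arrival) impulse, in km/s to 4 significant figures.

Semi-major axis of the transfer orbit: a_t = (6615 + 50720)/2 = 28667.5 km.
On the circular orbit at r = 50720 km, v_c = √(μ/r) = 2.8034 km/s.
Transfer-orbit speed at the same r (vis-viva, a = a_t): v_t = √[μ(2/r − 1/a_t)] = 1.3466 km/s.
Δv₂ = |v_t − v_c| = |1.3466 − 2.8034| = 1.457 km/s.

Δv₂ = 1.457 km/s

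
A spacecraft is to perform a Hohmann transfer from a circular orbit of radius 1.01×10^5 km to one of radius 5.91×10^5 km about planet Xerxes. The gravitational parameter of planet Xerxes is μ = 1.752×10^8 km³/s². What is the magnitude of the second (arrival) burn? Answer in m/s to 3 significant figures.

The Hohmann ellipse has a_t = (r₁ + r₂)/2 = 3.460×10^5 km.
On the circular orbit at r = 5.910×10^5 km, v_c = √(μ/r) = 17.2176 km/s.
Vis-viva on the transfer ellipse at r = 5.910×10^5 km gives v_t = √[μ(2/r − 1/a_t)] = 9.30242 km/s.
Δv₂ = |v_t − v_c| = |9.30242 − 17.2176| = 7.915 km/s.

Δv₂ = 7920 m/s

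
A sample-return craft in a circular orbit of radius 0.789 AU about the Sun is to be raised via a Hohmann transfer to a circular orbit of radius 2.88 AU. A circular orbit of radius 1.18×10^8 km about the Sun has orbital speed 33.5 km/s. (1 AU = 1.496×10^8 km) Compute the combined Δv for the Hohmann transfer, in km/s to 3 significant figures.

Δv = 14.5 km/s

From the circular-orbit relation v² = μ/r at r = 1.18×10^8 km: μ = v²r = (33.5)² × 1.18×10^8 = 1.32426×10^11 km³/s².
In km: r₁ = 0.789 × 1.496×10^8 = 1.180344×10^8 km; r₂ = 2.88 × 1.496×10^8 = 4.30848×10^8 km.
Semi-major axis of the transfer orbit: a_t = (1.180344×10^8 + 4.30848×10^8)/2 = 2.744412×10^8 km.
At r₁ the circular-orbit speed is v₁ = √(μ/r₁) = 33.495 km/s.
On the transfer ellipse at r₁, vis-viva equation gives v_p = √[μ(2/r₁ − 1/a_t)] = 41.968 km/s.
First burn Δv₁ = |v_p − v₁| = 8.473 km/s.
Circular speed at r₂: v₂ = √(μ/r₂) = 17.5317 km/s.
Transfer-orbit speed at r₂: v_a = √[μ(2/r₂ − 1/a_t)] = 11.4975 km/s.
Second burn Δv₂ = |v₂ − v_a| = 6.034 km/s.
Total Δv = Δv₁ + Δv₂ = 14.51 km/s.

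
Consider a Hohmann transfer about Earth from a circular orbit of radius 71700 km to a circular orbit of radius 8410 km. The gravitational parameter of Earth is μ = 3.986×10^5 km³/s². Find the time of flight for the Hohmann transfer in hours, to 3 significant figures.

t = 11.1 hours

The Hohmann ellipse has a_t = (r₁ + r₂)/2 = 40055 km.
Half the transfer-orbit period gives t = π√(a_t³/μ) = 39890 s.
Converting: 39890 s ÷ 3600 s/hour = 11.1 hours.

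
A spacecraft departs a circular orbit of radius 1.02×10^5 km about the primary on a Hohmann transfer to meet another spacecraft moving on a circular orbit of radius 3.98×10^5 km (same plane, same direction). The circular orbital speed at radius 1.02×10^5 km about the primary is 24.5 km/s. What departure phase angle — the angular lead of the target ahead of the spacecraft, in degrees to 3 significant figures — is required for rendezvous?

From the circular-orbit relation v² = μ/r at r = 1.02×10^5 km: μ = v²r = (24.5)² × 1.02×10^5 = 6.12255×10^7 km³/s².
Transfer-ellipse semi-major axis a_t = (r₁ + r₂)/2 = (1.020×10^5 + 3.980×10^5)/2 = 2.500×10^5 km.
The half-period of the transfer ellipse is t = π√(a_t³/μ) = 50190 s.
Target angular speed ω₂ = √(μ/r₂³) = 3.116×10^-5 rad/s.
Angle swept by the target during transfer: ω₂·t = 1.564 rad = 89.61°.
The spacecraft traverses 180° on the transfer ellipse, so the target must lead by 180° − 89.61° = 90.4°.

φ = 90.4°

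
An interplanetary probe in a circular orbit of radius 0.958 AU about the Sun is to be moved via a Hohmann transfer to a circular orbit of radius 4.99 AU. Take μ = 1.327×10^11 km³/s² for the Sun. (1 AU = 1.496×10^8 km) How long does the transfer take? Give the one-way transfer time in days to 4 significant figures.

t = 936.7 days

In km: r₁ = 0.958 × 1.496×10^8 = 1.433168×10^8 km; r₂ = 4.99 × 1.496×10^8 = 7.46504×10^8 km.
Semi-major axis of the transfer orbit: a_t = (1.433168×10^8 + 7.46504×10^8)/2 = 4.449104×10^8 km.
By Kepler's third law the transfer-orbit period is T = 2π√(a_t³/μ), so t = T/2 = 8.093×10^7 s.
Converting: 8.093×10^7 s ÷ 86400 s/day = 936.7 days.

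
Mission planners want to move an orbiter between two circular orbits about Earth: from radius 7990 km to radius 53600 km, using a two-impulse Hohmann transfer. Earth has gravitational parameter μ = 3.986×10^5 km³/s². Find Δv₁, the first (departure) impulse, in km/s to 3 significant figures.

Δv₁ = 2.26 km/s

Semi-major axis of the transfer orbit: a_t = (7990 + 53600)/2 = 30795 km.
Circular speed at r = 7990 km: v_c = √(μ/r) = 7.063 km/s.
Vis-viva on the transfer ellipse at r = 7990 km gives v_t = √[μ(2/r − 1/a_t)] = 9.318 km/s.
Δv₁ = |v_t − v_c| = |9.318 − 7.063| = 2.255 km/s.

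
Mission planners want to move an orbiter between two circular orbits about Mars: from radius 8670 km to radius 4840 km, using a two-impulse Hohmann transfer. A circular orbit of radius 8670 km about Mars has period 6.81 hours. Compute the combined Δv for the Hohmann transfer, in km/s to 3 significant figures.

From Kepler's third law T² = 4π²r³/μ at r = 8670 km, T = 6.81 hours = 6.81 × 3600 s = 24516 s: μ = 4π²r³/T² = 42807.3 km³/s².
Semi-major axis of the transfer orbit: a_t = (8670 + 4840)/2 = 6755 km.
At r₁ the circular-orbit speed is v₁ = √(μ/r₁) = 2.222027 km/s.
Transfer-orbit speed at r₁ (vis-viva): v_a = √[μ(2/r₁ − 1/a_t)] = 1.880873 km/s.
First burn Δv₁ = |v_a − v₁| = 0.34115 km/s.
Circular speed at r₂: v₂ = √(μ/r₂) = 2.97397 km/s.
Transfer-orbit speed at r₂: v_p = √[μ(2/r₂ − 1/a_t)] = 3.36925 km/s.
Second burn Δv₂ = |v₂ − v_p| = 0.39528 km/s.
Δv = Δv₁ + Δv₂ = 0.34115 + 0.39528 = 0.7364 km/s.

Δv = 0.736 km/s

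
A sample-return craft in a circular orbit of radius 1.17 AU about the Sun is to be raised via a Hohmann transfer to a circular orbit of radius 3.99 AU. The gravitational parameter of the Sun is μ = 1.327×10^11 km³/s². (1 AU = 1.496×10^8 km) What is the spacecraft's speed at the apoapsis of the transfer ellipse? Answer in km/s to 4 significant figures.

v = 10.04 km/s

In km: r₁ = 1.17 × 1.496×10^8 = 1.75032×10^8 km; r₂ = 3.99 × 1.496×10^8 = 5.96904×10^8 km.
Transfer-ellipse semi-major axis a_t = (r₁ + r₂)/2 = (1.75032×10^8 + 5.96904×10^8)/2 = 3.85968×10^8 km.
At apoapsis, r = 5.96904×10^8 km.
From the vis-viva equation, v = √[μ(2/r − 1/a_t)] = 10.04 km/s.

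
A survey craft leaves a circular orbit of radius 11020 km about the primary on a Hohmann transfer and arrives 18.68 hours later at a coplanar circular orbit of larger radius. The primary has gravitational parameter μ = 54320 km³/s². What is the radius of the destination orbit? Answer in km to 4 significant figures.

r₂ = 47370 km

Transfer time t = 18.68 hours = 67248 s, and t = π√(a_t³/μ).
So a_t = (μ t²/π²)^(1/3) = (54320 × (67248)² / π²)^(1/3) = 29197 km.
Since a_t = (r₁ + r₂)/2, r₂ = 2a_t − r₁ = 2×29197 − 11020 = 47374 km.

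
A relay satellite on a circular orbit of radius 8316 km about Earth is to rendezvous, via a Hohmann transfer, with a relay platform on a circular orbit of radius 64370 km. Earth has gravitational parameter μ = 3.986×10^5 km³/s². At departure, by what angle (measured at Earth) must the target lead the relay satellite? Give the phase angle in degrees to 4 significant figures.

Semi-major axis of the transfer orbit: a_t = (8316 + 64370)/2 = 36343 km.
The half-period of the transfer ellipse is t = π√(a_t³/μ) = 34476 s.
The target's mean motion on its circular orbit is ω₂ = √(μ/r₂³) = 3.8658×10^-5 rad/s.
Angle swept by the target during transfer: ω₂·t = 1.3328 rad = 76.36°.
The relay satellite traverses 180° on the transfer ellipse, so the target must lead by 180° − 76.36° = 103.6°.

φ = 103.6°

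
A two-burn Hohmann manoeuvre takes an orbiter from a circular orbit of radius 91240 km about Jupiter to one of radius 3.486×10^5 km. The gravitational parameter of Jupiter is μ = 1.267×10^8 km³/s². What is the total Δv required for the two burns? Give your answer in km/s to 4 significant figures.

Transfer-ellipse semi-major axis a_t = (r₁ + r₂)/2 = (91240 + 3.486×10^5)/2 = 2.1992×10^5 km.
At r₁ the circular-orbit speed is v₁ = √(μ/r₁) = 37.265 km/s.
Transfer-orbit speed at r₁ (v² = μ(2/r − 1/a)): v_p = √[μ(2/r₁ − 1/a_t)] = 46.917 km/s.
First burn Δv₁ = |v_p − v₁| = 9.652 km/s.
At r₂, v₂ = √(μ/r₂) = 19.0645 km/s.
Transfer-orbit speed at r₂: v_a = √[μ(2/r₂ − 1/a_t)] = 12.2796 km/s.
Second burn Δv₂ = |v₂ − v_a| = 6.785 km/s.
Δv = Δv₁ + Δv₂ = 9.652 + 6.785 = 16.44 km/s.

Δv = 16.44 km/s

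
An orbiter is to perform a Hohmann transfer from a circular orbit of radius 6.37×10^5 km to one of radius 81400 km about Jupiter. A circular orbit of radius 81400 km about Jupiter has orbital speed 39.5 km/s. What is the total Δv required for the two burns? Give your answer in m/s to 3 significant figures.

Δv = 20500 m/s

From the circular-orbit relation v² = μ/r at r = 81400 km: μ = v²r = (39.5)² × 81400 = 1.27004×10^8 km³/s².
The Hohmann ellipse has a_t = (r₁ + r₂)/2 = 3.592×10^5 km.
At r₁ the circular-orbit speed is v₁ = √(μ/r₁) = 14.12 km/s.
Transfer-orbit speed at r₁ (v² = μ(2/r − 1/a)): v_a = √[μ(2/r₁ − 1/a_t)] = 6.722 km/s.
First burn Δv₁ = |v_a − v₁| = 7.398 km/s.
At r₂, v₂ = √(μ/r₂) = 39.50 km/s.
Transfer-orbit speed at r₂: v_p = √[μ(2/r₂ − 1/a_t)] = 52.60 km/s.
Second burn Δv₂ = |v₂ − v_p| = 13.10 km/s.
Δv = Δv₁ + Δv₂ = 7.398 + 13.10 = 20.50 km/s.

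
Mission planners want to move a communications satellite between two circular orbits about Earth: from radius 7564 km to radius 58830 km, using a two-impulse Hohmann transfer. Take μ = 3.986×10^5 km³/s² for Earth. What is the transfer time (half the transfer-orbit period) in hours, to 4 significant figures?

t = 8.360 hours

The Hohmann ellipse has a_t = (r₁ + r₂)/2 = 33197 km.
Transfer time t = π√(a_t³/μ) = π√((33197)³ / 3.986×10^5) = 30097 s.
Converting: 30097 s ÷ 3600 s/hour = 8.360 hours.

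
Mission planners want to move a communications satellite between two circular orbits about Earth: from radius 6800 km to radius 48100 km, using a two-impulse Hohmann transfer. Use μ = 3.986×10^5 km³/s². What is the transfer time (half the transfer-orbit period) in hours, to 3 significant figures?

Transfer-ellipse semi-major axis a_t = (r₁ + r₂)/2 = (6800 + 48100)/2 = 27450 km.
Half the transfer-orbit period gives t = π√(a_t³/μ) = 22630 s.
Converting: 22630 s ÷ 3600 s/hour = 6.29 hours.

t = 6.29 hours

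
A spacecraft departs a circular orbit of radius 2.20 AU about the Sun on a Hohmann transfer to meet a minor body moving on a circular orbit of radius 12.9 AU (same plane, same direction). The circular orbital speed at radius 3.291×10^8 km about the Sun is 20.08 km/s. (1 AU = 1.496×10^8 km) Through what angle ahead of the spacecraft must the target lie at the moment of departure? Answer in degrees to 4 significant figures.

φ = 99.40°

From the circular-orbit relation v² = μ/r at r = 3.291×10^8 km: μ = v²r = (20.08)² × 3.291×10^8 = 1.32695×10^11 km³/s².
In km: r₁ = 2.20 × 1.496×10^8 = 3.2912×10^8 km; r₂ = 12.9 × 1.496×10^8 = 1.92984×10^9 km.
Transfer-ellipse semi-major axis a_t = (r₁ + r₂)/2 = (3.2912×10^8 + 1.92984×10^9)/2 = 1.12948×10^9 km.
Transfer time t = π√(a_t³/μ) = 3.27371×10^8 s.
The target's mean motion on its circular orbit is ω₂ = √(μ/r₂³) = 4.29681×10^-9 rad/s.
Angle swept by the target during transfer: ω₂·t = 1.40665 rad = 80.60°.
Arrival is 180° from departure on the ellipse, so φ = 180° − 80.60° = 99.40°.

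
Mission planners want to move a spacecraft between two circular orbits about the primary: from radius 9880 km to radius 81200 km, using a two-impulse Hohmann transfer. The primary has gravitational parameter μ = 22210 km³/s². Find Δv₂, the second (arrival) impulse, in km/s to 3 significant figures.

The Hohmann ellipse has a_t = (r₁ + r₂)/2 = 45540 km.
Circular speed at r = 81200 km: v_c = √(μ/r) = 0.5230 km/s.
Vis-viva on the transfer ellipse at r = 81200 km gives v_t = √[μ(2/r − 1/a_t)] = 0.2436 km/s.
Δv₂ = |v_t − v_c| = |0.2436 − 0.5230| = 0.2794 km/s.

Δv₂ = 0.279 km/s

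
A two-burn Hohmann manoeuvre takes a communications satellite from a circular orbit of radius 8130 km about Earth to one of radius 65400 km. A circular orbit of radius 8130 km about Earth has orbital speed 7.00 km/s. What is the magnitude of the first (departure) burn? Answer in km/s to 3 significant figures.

Δv₁ = 2.34 km/s

From the circular-orbit relation v² = μ/r at r = 8130 km: μ = v²r = (7.00)² × 8130 = 3.98370×10^5 km³/s².
Semi-major axis of the transfer orbit: a_t = (8130 + 65400)/2 = 36765 km.
On the circular orbit at r = 8130 km, v_c = √(μ/r) = 7.000 km/s.
Transfer-orbit speed at the same r (vis-viva, a = a_t): v_t = √[μ(2/r − 1/a_t)] = 9.336 km/s.
Δv₁ = |v_t − v_c| = |9.336 − 7.000| = 2.336 km/s.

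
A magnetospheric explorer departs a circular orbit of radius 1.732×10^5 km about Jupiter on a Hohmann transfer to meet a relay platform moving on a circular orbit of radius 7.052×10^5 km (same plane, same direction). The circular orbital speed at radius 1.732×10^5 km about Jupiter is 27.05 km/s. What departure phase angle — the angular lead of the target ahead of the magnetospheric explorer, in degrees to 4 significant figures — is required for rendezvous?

φ = 91.53°

From the circular-orbit relation v² = μ/r at r = 1.732×10^5 km: μ = v²r = (27.05)² × 1.732×10^5 = 1.26731×10^8 km³/s².
Semi-major axis of the transfer orbit: a_t = (1.732×10^5 + 7.052×10^5)/2 = 4.392×10^5 km.
The half-period of the transfer ellipse is t = π√(a_t³/μ) = 81227 s.
The target's mean motion on its circular orbit is ω₂ = √(μ/r₂³) = 1.9010×10^-5 rad/s.
Angle swept by the target during transfer: ω₂·t = 1.5441 rad = 88.47°.
The magnetospheric explorer traverses 180° on the transfer ellipse, so the target must lead by 180° − 88.47° = 91.53°.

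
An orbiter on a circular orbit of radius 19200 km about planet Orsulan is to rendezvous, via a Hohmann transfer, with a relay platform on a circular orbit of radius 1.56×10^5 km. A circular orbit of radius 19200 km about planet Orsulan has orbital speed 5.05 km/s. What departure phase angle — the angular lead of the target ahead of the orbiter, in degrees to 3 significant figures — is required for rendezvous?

φ = 104°

From the circular-orbit relation v² = μ/r at r = 19200 km: μ = v²r = (5.05)² × 19200 = 4.89648×10^5 km³/s².
Semi-major axis of the transfer orbit: a_t = (19200 + 1.560×10^5)/2 = 87600 km.
The half-period of the transfer ellipse is t = π√(a_t³/μ) = 1.164030×10^5 s.
The target's mean motion on its circular orbit is ω₂ = √(μ/r₂³) = 1.135678×10^-5 rad/s.
Angle swept by the target during transfer: ω₂·t = 1.32196 rad = 75.74°.
The orbiter traverses 180° on the transfer ellipse, so the target must lead by 180° − 75.74° = 104°.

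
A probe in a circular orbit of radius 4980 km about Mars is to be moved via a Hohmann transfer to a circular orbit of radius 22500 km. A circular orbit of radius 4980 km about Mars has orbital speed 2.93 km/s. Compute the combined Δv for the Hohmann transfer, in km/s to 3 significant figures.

From the circular-orbit relation v² = μ/r at r = 4980 km: μ = v²r = (2.93)² × 4980 = 42752.8 km³/s².
Transfer-ellipse semi-major axis a_t = (r₁ + r₂)/2 = (4980 + 22500)/2 = 13740 km.
At r₁ the circular-orbit speed is v₁ = √(μ/r₁) = 2.9300 km/s.
On the transfer ellipse at r₁, vis-viva gives v_p = √[μ(2/r₁ − 1/a_t)] = 3.7494 km/s.
First burn Δv₁ = |v_p − v₁| = 0.8194 km/s.
Circular speed at r₂: v₂ = √(μ/r₂) = 1.3785 km/s.
Transfer-orbit speed at r₂: v_a = √[μ(2/r₂ − 1/a_t)] = 0.82987 km/s.
Second burn Δv₂ = |v₂ − v_a| = 0.5486 km/s.
Total Δv = Δv₁ + Δv₂ = 1.368 km/s.

Δv = 1.37 km/s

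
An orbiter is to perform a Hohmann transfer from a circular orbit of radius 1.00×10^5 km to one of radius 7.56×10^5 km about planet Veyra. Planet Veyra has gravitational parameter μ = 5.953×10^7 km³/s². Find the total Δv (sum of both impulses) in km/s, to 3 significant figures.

The Hohmann ellipse has a_t = (r₁ + r₂)/2 = 4.280×10^5 km.
At r₁ the circular-orbit speed is v₁ = √(μ/r₁) = 24.399 km/s.
On the transfer ellipse at r₁, v² = μ(2/r − 1/a) gives v_p = √[μ(2/r₁ − 1/a_t)] = 32.427 km/s.
First burn Δv₁ = |v_p − v₁| = 8.028 km/s.
Circular speed at r₂: v₂ = √(μ/r₂) = 8.8737 km/s.
Transfer-orbit speed at r₂: v_a = √[μ(2/r₂ − 1/a_t)] = 4.2893 km/s.
Second burn Δv₂ = |v₂ − v_a| = 4.584 km/s.
Δv = Δv₁ + Δv₂ = 8.028 + 4.584 = 12.61 km/s.

Δv = 12.6 km/s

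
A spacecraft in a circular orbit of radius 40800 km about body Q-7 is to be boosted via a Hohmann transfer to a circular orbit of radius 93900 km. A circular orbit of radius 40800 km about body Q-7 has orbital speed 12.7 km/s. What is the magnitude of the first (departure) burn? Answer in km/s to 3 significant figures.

From the circular-orbit relation v² = μ/r at r = 40800 km: μ = v²r = (12.7)² × 40800 = 6.58063×10^6 km³/s².
The Hohmann ellipse has a_t = (r₁ + r₂)/2 = 67350 km.
On the circular orbit at r = 40800 km, v_c = √(μ/r) = 12.700 km/s.
Vis-viva on the transfer ellipse at r = 40800 km gives v_t = √[μ(2/r − 1/a_t)] = 14.996 km/s.
Δv₁ = |v_t − v_c| = |14.996 − 12.700| = 2.296 km/s.

Δv₁ = 2.30 km/s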